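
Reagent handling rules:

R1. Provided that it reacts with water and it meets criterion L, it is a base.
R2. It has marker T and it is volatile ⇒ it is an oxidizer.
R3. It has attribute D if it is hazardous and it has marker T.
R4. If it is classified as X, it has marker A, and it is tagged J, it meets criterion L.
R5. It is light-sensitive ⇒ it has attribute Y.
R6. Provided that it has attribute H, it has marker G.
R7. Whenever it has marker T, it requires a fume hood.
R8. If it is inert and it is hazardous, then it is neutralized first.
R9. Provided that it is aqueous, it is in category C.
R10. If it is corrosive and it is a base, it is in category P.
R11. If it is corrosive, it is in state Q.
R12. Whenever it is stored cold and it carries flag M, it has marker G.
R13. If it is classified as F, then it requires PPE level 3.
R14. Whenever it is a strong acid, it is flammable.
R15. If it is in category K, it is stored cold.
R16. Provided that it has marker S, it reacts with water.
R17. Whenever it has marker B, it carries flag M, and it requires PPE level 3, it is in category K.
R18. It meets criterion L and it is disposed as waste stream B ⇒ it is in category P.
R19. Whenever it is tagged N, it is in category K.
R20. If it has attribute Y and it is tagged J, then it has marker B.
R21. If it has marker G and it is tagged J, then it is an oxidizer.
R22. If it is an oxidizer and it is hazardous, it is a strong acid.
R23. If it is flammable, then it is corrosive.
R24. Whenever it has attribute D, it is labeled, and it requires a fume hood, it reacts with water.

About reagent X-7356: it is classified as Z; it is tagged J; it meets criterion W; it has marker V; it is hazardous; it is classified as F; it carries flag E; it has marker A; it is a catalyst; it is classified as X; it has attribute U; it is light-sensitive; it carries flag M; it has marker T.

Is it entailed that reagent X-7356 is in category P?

No

Forward chaining from the given facts derives: has attribute D, meets criterion L, has attribute Y, requires a fume hood, requires PPE level 3, has marker B, is in category K, is stored cold, has marker G, is an oxidizer, is a strong acid, is flammable, is corrosive, is in state Q.
Rules concluding "it is in category P": R10 needs "it is a base"; R18 needs "it is disposed as waste stream B" — none of these are established.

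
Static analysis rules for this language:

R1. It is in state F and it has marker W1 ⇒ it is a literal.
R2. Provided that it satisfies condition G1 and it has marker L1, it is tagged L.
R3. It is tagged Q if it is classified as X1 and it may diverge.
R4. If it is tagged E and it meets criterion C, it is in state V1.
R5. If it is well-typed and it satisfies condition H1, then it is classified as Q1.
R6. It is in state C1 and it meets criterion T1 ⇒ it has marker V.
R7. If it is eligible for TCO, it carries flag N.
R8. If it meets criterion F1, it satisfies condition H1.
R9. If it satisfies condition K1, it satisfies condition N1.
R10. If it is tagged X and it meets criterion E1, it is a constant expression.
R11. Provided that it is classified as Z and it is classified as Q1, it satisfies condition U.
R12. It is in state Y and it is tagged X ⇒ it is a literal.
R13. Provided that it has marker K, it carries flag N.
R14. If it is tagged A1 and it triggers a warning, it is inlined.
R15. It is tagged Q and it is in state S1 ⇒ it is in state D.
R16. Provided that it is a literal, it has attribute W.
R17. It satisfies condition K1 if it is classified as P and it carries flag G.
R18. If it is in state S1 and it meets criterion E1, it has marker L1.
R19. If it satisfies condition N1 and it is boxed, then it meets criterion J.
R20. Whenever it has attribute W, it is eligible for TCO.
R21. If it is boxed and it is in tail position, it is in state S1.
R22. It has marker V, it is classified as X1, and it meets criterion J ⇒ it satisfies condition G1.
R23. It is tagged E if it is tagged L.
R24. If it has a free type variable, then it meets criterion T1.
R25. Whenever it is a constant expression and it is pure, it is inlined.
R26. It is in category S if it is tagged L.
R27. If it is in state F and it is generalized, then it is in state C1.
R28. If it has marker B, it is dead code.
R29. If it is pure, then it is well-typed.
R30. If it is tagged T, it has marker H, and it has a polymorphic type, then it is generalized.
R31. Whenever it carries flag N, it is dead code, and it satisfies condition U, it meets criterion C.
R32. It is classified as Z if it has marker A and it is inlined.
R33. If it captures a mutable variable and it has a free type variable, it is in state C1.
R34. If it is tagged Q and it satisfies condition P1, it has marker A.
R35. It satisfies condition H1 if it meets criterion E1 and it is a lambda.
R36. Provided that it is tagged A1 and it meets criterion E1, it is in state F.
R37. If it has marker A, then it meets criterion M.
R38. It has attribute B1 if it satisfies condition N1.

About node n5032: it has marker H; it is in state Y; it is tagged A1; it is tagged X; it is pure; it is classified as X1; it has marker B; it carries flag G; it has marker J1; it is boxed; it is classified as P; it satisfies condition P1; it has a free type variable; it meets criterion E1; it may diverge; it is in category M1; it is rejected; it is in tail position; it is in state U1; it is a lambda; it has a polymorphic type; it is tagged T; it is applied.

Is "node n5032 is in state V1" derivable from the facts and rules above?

By R3 (it is classified as X1, it may diverge): it is tagged Q.
By R10 (it is tagged X, it meets criterion E1): it is a constant expression.
By R12 (it is in state Y, it is tagged X): it is a literal.
By R16 (it is a literal): it has attribute W.
By R17 (it is classified as P, it carries flag G): it satisfies condition K1.
By R20 (it has attribute W): it is eligible for TCO.
By R21 (it is boxed, it is in tail position): it is in state S1.
By R24 (it has a free type variable): it meets criterion T1.
By R25 (it is a constant expression, it is pure): it is inlined.
By R28 (it has marker B): it is dead code.
By R29 (it is pure): it is well-typed.
By R30 (it is tagged T, it has marker H, it has a polymorphic type): it is generalized.
By R34 (it is tagged Q, it satisfies condition P1): it has marker A.
By R35 (it meets criterion E1, it is a lambda): it satisfies condition H1.
By R36 (it is tagged A1, it meets criterion E1): it is in state F.
By R5 (it is well-typed, it satisfies condition H1): it is classified as Q1.
By R7 (it is eligible for TCO): it carries flag N.
By R9 (it satisfies condition K1): it satisfies condition N1.
By R18 (it is in state S1, it meets criterion E1): it has marker L1.
By R19 (it satisfies condition N1, it is boxed): it meets criterion J.
By R27 (it is in state F, it is generalized): it is in state C1.
By R32 (it has marker A, it is inlined): it is classified as Z.
By R6 (it is in state C1, it meets criterion T1): it has marker V.
By R11 (it is classified as Z, it is classified as Q1): it satisfies condition U.
By R22 (it has marker V, it is classified as X1, it meets criterion J): it satisfies condition G1.
By R31 (it carries flag N, it is dead code, it satisfies condition U): it meets criterion C.
By R2 (it satisfies condition G1, it has marker L1): it is tagged L.
By R23 (it is tagged L): it is tagged E.
By R4 (it is tagged E, it meets criterion C): it is in state V1.

Yes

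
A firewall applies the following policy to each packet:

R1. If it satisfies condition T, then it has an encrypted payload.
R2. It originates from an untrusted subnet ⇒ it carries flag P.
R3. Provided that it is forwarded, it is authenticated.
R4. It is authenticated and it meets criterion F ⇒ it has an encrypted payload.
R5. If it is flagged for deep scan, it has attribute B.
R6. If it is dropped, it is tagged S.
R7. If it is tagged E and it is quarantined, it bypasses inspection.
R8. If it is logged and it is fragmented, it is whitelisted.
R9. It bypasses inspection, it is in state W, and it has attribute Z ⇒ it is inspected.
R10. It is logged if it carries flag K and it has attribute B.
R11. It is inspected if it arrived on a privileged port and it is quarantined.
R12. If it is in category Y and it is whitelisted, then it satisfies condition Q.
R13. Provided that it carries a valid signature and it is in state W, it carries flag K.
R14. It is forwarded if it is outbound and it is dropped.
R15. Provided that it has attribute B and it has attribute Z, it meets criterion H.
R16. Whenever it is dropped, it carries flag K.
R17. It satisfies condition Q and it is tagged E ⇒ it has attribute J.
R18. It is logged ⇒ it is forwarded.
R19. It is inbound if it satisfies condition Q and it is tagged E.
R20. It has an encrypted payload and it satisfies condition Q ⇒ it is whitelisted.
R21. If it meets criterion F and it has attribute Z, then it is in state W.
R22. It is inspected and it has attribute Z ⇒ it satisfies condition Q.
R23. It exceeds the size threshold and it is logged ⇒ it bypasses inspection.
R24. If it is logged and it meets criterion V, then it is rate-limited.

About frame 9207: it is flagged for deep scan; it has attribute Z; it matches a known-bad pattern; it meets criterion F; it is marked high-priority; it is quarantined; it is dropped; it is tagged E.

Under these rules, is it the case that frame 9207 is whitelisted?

Yes

By R5 (it is flagged for deep scan): it has attribute B.
By R7 (it is tagged E, it is quarantined): it bypasses inspection.
By R16 (it is dropped): it carries flag K.
By R21 (it meets criterion F, it has attribute Z): it is in state W.
By R9 (it bypasses inspection, it is in state W, it has attribute Z): it is inspected.
By R10 (it carries flag K, it has attribute B): it is logged.
By R18 (it is logged): it is forwarded.
By R22 (it is inspected, it has attribute Z): it satisfies condition Q.
By R3 (it is forwarded): it is authenticated.
By R4 (it is authenticated, it meets criterion F): it has an encrypted payload.
By R20 (it has an encrypted payload, it satisfies condition Q): it is whitelisted.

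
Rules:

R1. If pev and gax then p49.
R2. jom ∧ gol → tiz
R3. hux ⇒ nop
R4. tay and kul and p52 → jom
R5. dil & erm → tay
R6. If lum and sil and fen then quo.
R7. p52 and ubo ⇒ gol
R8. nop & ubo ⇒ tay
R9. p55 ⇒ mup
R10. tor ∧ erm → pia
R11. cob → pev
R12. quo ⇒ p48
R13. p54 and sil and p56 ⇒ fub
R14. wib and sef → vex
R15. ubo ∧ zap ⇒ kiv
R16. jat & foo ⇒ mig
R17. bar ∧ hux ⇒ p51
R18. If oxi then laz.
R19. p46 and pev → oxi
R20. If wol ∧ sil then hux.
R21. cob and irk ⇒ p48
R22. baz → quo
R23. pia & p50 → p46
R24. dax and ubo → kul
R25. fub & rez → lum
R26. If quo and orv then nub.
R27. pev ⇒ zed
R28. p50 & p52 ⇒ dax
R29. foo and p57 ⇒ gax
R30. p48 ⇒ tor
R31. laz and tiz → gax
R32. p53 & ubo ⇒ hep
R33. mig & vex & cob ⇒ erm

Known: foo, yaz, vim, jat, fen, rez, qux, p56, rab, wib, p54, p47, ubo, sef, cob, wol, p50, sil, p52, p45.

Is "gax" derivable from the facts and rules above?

gol  (by R7: p52, ubo)
pev  (by R11: cob)
fub  (by R13: p54, sil, p56)
vex  (by R14: wib, sef)
mig  (by R16: jat, foo)
hux  (by R20: wol, sil)
lum  (by R25: fub, rez)
dax  (by R28: p50, p52)
erm  (by R33: mig, vex, cob)
nop  (by R3: hux)
quo  (by R6: lum, sil, fen)
tay  (by R8: nop, ubo)
p48  (by R12: quo)
kul  (by R24: dax, ubo)
tor  (by R30: p48)
jom  (by R4: tay, kul, p52)
pia  (by R10: tor, erm)
p46  (by R23: pia, p50)
tiz  (by R2: jom, gol)
oxi  (by R19: p46, pev)
laz  (by R18: oxi)
gax  (by R31: laz, tiz)

Yes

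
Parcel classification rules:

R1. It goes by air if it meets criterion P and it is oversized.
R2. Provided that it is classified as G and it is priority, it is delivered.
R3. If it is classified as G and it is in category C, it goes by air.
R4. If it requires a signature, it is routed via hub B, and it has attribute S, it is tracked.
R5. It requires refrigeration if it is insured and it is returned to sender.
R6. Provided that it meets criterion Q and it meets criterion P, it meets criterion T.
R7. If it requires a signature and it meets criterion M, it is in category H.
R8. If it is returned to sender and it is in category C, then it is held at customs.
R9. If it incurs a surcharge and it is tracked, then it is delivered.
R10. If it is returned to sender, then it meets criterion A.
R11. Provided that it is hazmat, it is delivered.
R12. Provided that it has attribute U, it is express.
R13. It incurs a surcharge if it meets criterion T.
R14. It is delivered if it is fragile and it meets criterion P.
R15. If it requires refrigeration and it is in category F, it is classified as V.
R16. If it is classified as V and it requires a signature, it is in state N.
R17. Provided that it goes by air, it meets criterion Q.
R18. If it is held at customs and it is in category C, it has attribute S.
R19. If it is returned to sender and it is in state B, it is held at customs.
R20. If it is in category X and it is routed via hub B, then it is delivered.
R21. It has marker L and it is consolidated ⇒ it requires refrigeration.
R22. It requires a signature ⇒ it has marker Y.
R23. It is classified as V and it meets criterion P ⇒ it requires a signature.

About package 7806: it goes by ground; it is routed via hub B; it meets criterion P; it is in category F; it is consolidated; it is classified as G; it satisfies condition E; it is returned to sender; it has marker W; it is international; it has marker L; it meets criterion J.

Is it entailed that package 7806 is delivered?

Forward chaining from the given facts derives: meets criterion A, requires refrigeration, is classified as V, requires a signature, is in state N, has marker Y.
Rules concluding "it is delivered": R2 needs "it is priority"; R9 needs "it incurs a surcharge"; R11 needs "it is hazmat"; R14 needs "it is fragile"; R20 needs "it is in category X" — none of these are established.

No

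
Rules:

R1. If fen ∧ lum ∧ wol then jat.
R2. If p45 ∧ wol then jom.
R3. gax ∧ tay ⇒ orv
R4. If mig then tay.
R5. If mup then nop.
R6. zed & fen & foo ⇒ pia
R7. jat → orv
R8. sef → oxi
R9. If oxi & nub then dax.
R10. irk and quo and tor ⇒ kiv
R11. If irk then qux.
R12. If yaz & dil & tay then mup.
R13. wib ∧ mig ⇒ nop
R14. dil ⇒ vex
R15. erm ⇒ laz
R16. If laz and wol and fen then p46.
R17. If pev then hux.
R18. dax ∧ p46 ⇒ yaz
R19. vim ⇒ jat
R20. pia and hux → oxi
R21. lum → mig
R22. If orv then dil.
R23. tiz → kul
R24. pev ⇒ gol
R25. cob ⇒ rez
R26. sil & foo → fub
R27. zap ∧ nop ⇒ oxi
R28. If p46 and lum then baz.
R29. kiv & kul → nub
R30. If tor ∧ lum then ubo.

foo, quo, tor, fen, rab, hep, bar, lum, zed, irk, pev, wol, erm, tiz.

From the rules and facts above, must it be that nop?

Yes

jat  (by R1: fen, lum, wol)
pia  (by R6: zed, fen, foo)
orv  (by R7: jat)
kiv  (by R10: irk, quo, tor)
laz  (by R15: erm)
p46  (by R16: laz, wol, fen)
hux  (by R17: pev)
oxi  (by R20: pia, hux)
mig  (by R21: lum)
dil  (by R22: orv)
kul  (by R23: tiz)
nub  (by R29: kiv, kul)
tay  (by R4: mig)
dax  (by R9: oxi, nub)
yaz  (by R18: dax, p46)
mup  (by R12: yaz, dil, tay)
nop  (by R5: mup)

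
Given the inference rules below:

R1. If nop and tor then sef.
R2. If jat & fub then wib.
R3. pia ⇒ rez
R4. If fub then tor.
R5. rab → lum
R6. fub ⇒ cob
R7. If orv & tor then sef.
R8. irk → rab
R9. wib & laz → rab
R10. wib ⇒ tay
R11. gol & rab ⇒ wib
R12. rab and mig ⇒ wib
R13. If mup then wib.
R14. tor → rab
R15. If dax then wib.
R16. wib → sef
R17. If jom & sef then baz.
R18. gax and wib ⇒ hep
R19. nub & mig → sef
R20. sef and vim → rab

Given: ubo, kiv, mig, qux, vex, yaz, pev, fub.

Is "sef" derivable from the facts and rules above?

tor  (by R4: fub)
rab  (by R14: tor)
wib  (by R12: rab, mig)
sef  (by R16: wib)

Yes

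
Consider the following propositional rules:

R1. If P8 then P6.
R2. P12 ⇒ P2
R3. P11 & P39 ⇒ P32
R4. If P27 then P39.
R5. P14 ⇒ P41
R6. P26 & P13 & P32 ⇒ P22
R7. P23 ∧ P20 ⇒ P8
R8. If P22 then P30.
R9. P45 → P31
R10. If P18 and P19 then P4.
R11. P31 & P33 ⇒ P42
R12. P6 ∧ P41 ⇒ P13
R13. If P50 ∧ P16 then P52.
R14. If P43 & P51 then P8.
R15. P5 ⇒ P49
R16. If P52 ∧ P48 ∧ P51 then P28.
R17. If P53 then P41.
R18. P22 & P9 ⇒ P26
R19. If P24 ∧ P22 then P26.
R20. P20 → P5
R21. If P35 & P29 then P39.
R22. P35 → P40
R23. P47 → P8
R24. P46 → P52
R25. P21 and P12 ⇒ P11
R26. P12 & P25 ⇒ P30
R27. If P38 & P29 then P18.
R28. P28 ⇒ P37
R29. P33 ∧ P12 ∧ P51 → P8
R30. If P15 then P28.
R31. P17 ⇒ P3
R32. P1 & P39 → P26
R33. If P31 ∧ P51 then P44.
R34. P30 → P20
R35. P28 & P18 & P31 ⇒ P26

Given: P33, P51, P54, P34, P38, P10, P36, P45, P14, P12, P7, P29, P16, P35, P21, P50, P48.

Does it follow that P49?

Yes

P41  (by R5: P14)
P31  (by R9: P45)
P52  (by R13: P50, P16)
P28  (by R16: P52, P48, P51)
P39  (by R21: P35, P29)
P11  (by R25: P21, P12)
P18  (by R27: P38, P29)
P8  (by R29: P33, P12, P51)
P26  (by R35: P28, P18, P31)
P6  (by R1: P8)
P32  (by R3: P11, P39)
P13  (by R12: P6, P41)
P22  (by R6: P26, P13, P32)
P30  (by R8: P22)
P20  (by R34: P30)
P5  (by R20: P20)
P49  (by R15: P5)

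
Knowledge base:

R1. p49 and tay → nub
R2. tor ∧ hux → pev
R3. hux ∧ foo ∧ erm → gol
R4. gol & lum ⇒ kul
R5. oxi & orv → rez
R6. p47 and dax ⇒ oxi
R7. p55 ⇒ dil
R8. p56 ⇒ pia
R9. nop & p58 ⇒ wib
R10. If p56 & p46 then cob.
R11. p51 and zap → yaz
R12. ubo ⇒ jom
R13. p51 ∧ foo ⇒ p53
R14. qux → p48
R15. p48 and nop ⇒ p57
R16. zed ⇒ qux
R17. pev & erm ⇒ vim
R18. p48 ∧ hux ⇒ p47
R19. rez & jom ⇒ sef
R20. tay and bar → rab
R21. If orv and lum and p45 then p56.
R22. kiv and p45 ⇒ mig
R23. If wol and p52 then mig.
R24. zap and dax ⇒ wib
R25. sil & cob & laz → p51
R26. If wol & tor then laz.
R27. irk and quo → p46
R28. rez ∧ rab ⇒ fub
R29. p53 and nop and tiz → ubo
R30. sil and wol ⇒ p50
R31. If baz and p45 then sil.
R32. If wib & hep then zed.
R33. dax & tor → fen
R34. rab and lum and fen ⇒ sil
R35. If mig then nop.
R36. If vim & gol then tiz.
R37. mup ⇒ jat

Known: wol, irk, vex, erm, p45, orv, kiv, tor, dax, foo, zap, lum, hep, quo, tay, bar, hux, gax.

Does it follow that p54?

No

Forward chaining from the given facts derives: pev, gol, kul, vim, rab, p56, mig, wib, laz, p46, zed, fen, sil, nop, tiz, pia, cob, qux, p51, p50, yaz, p53, p48, p57, p47, ubo, oxi, jom, rez, sef, fub.
No rule has p54 as its conclusion, and it is not among the given facts.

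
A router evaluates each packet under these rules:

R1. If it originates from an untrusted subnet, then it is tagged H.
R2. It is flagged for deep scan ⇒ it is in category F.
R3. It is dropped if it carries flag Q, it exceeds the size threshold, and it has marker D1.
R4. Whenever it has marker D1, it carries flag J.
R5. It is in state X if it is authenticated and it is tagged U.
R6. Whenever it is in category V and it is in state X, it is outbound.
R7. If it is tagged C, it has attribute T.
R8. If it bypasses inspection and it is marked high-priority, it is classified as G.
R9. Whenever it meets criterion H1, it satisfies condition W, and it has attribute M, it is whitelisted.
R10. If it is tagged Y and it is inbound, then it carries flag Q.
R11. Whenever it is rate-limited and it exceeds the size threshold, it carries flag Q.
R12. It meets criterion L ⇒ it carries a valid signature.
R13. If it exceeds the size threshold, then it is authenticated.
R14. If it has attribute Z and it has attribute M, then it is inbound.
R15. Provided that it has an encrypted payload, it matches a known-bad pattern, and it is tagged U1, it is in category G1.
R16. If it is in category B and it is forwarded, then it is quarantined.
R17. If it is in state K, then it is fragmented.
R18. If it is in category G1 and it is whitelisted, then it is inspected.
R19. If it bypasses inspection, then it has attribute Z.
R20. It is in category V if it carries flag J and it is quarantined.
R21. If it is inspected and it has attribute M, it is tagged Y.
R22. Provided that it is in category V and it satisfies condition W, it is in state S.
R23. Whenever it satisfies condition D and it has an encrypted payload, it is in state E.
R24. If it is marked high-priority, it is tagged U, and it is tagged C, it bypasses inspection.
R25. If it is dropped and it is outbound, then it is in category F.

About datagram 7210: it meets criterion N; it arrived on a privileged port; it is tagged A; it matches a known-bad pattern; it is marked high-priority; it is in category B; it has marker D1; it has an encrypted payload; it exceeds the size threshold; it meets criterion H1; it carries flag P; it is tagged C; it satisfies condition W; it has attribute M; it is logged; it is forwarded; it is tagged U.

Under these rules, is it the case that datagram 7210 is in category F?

No

Forward chaining from the given facts derives: carries flag J, has attribute T, is whitelisted, is authenticated, is quarantined, is in category V, is in state S, bypasses inspection, is in state X, is outbound, is classified as G, has attribute Z, is inbound.
Rules concluding "it is in category F": R2 needs "it is flagged for deep scan"; R25 needs "it is dropped" — none of these are established.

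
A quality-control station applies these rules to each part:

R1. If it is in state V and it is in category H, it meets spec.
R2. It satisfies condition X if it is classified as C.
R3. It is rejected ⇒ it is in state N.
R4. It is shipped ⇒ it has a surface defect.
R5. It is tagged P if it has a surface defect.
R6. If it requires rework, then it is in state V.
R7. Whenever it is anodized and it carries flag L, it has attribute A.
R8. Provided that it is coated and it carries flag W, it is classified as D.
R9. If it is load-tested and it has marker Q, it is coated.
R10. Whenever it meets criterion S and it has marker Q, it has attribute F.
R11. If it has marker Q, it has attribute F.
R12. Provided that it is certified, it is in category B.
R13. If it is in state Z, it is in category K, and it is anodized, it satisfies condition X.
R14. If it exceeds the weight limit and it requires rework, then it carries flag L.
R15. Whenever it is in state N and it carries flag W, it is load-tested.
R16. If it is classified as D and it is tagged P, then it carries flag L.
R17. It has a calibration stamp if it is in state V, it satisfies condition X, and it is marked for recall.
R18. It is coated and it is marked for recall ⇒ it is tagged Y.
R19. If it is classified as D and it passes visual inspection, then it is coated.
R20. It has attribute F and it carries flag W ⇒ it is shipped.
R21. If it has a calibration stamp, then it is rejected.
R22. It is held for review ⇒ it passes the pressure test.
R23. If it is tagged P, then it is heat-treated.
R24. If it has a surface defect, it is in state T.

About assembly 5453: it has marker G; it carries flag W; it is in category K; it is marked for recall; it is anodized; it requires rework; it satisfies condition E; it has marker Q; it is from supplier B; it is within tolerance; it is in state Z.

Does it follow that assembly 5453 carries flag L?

Yes

By R6 (it requires rework): it is in state V.
By R11 (it has marker Q): it has attribute F.
By R13 (it is in state Z, it is in category K, it is anodized): it satisfies condition X.
By R17 (it is in state V, it satisfies condition X, it is marked for recall): it has a calibration stamp.
By R20 (it has attribute F, it carries flag W): it is shipped.
By R21 (it has a calibration stamp): it is rejected.
By R3 (it is rejected): it is in state N.
By R4 (it is shipped): it has a surface defect.
By R5 (it has a surface defect): it is tagged P.
By R15 (it is in state N, it carries flag W): it is load-tested.
By R9 (it is load-tested, it has marker Q): it is coated.
By R8 (it is coated, it carries flag W): it is classified as D.
By R16 (it is classified as D, it is tagged P): it carries flag L.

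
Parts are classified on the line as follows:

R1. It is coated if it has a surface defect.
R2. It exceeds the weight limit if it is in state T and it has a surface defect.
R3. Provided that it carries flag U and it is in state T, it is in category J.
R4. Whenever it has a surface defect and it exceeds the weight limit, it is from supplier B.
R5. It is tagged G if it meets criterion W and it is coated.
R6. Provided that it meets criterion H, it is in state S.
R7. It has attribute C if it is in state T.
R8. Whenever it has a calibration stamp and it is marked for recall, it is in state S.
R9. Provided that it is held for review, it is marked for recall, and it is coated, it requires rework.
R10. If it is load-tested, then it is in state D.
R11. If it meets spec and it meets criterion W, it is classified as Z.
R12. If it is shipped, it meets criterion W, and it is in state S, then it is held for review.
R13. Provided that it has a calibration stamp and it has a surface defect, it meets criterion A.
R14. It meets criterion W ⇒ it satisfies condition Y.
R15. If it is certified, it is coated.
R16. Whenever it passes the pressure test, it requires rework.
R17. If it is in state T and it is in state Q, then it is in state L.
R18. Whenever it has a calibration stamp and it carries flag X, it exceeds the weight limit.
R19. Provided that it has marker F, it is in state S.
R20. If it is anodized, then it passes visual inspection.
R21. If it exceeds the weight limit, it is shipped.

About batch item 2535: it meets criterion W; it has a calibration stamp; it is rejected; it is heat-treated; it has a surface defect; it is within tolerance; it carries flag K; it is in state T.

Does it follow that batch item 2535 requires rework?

No

Forward chaining from the given facts derives: is coated, exceeds the weight limit, is from supplier B, is tagged G, has attribute C, meets criterion A, satisfies condition Y, is shipped.
Rules concluding "it requires rework": R9 needs "it is held for review"; R16 needs "it passes the pressure test" — none of these are established.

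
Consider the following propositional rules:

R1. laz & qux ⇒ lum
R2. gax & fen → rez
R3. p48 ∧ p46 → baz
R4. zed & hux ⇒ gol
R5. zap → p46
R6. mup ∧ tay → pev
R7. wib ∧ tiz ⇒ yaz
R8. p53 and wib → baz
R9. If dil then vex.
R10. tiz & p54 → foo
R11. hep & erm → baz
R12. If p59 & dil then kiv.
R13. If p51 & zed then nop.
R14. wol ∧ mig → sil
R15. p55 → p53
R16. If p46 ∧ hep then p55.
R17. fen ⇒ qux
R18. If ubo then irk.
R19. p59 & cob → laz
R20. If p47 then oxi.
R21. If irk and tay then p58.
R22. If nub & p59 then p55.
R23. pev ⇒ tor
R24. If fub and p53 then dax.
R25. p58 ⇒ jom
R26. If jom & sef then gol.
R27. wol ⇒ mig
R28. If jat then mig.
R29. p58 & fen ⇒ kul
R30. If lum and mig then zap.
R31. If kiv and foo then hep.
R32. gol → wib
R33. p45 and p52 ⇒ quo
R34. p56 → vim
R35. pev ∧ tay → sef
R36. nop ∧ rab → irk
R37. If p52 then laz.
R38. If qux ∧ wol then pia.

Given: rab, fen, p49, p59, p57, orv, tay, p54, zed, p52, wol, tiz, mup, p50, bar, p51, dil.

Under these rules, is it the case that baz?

Yes

pev  (by R6: mup, tay)
foo  (by R10: tiz, p54)
kiv  (by R12: p59, dil)
nop  (by R13: p51, zed)
qux  (by R17: fen)
mig  (by R27: wol)
hep  (by R31: kiv, foo)
sef  (by R35: pev, tay)
irk  (by R36: nop, rab)
laz  (by R37: p52)
lum  (by R1: laz, qux)
p58  (by R21: irk, tay)
jom  (by R25: p58)
gol  (by R26: jom, sef)
zap  (by R30: lum, mig)
wib  (by R32: gol)
p46  (by R5: zap)
p55  (by R16: p46, hep)
p53  (by R15: p55)
baz  (by R8: p53, wib)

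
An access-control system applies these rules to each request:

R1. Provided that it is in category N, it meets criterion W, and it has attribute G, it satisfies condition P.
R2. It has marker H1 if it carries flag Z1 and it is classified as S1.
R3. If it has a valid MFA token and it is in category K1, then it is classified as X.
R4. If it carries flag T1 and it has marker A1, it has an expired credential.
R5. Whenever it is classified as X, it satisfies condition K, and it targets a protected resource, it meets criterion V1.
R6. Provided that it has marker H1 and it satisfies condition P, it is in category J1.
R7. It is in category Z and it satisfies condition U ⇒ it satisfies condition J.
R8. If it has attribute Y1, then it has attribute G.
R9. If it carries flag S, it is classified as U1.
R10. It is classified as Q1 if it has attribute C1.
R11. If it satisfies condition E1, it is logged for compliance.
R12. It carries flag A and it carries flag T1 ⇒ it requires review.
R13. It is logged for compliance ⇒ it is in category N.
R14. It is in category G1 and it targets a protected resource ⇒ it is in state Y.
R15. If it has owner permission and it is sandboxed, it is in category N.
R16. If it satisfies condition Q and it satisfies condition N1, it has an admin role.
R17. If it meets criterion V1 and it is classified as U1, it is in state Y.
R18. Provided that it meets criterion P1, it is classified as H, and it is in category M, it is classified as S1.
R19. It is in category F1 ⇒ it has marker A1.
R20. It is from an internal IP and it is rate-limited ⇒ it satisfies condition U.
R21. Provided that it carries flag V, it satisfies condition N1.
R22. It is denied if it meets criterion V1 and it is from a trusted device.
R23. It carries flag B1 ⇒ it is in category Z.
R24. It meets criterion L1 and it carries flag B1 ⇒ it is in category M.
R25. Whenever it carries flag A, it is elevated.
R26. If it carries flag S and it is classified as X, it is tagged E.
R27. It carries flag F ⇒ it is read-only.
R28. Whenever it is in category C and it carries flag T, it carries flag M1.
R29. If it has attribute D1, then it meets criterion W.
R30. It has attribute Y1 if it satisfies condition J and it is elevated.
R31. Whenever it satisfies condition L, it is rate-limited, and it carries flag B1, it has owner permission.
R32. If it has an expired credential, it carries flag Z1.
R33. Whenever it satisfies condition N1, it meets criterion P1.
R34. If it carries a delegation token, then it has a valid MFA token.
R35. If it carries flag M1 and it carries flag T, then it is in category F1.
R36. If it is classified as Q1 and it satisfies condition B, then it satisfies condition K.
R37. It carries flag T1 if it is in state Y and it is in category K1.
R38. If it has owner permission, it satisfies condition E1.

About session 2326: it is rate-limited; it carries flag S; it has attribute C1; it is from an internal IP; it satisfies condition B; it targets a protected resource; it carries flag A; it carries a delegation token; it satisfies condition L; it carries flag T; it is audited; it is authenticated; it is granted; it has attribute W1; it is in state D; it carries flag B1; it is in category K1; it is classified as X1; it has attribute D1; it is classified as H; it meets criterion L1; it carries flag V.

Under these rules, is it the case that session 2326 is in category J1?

No

Forward chaining from the given facts derives: is classified as U1, is classified as Q1, satisfies condition U, satisfies condition N1, is in category Z, is in category M, is elevated, meets criterion W, has owner permission, meets criterion P1, has a valid MFA token, satisfies condition K, satisfies condition E1, is classified as X, meets criterion V1, satisfies condition J, is logged for compliance, is in category N, is in state Y, is classified as S1, is tagged E, has attribute Y1, carries flag T1, has attribute G, requires review, satisfies condition P.
The only rule concluding "it is in category J1" is R6, which needs "it has marker H1"; that is never established.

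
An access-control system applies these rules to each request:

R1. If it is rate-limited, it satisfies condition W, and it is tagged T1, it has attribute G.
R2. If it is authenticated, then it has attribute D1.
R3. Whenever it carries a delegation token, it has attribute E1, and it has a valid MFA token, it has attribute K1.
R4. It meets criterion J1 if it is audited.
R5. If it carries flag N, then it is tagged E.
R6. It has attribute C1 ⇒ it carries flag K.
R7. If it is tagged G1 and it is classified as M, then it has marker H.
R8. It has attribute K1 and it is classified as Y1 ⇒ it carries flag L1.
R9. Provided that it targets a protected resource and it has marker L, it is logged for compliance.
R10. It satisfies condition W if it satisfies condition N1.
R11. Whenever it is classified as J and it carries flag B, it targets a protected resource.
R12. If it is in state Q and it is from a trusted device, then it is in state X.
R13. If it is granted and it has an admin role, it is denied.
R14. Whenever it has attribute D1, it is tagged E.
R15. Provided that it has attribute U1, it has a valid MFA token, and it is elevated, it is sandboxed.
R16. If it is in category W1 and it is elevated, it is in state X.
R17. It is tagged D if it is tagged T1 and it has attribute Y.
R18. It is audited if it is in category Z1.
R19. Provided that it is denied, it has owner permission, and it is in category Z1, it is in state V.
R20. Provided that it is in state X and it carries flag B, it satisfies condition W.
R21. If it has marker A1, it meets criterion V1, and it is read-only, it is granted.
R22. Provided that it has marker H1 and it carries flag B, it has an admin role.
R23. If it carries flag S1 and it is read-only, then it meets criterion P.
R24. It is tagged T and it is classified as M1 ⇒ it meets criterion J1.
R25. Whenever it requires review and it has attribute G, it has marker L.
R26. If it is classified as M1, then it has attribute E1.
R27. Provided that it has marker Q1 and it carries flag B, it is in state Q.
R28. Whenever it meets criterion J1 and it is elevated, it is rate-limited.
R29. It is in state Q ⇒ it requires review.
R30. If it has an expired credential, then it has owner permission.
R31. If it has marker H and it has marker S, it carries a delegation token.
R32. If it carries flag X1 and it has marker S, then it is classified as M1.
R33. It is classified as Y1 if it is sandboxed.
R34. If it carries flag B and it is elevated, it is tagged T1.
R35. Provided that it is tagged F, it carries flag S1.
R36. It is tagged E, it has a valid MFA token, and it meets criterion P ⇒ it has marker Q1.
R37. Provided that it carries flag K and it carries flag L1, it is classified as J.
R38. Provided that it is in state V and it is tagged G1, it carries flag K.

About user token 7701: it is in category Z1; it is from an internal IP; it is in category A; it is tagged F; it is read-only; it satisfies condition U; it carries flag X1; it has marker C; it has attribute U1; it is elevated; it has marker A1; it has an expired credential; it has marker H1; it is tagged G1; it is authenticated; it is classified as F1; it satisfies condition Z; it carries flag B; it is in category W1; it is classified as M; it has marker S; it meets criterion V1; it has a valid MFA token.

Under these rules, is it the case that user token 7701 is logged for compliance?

By R2 (it is authenticated): it has attribute D1.
By R7 (it is tagged G1, it is classified as M): it has marker H.
By R14 (it has attribute D1): it is tagged E.
By R15 (it has attribute U1, it has a valid MFA token, it is elevated): it is sandboxed.
By R16 (it is in category W1, it is elevated): it is in state X.
By R18 (it is in category Z1): it is audited.
By R20 (it is in state X, it carries flag B): it satisfies condition W.
By R21 (it has marker A1, it meets criterion V1, it is read-only): it is granted.
By R22 (it has marker H1, it carries flag B): it has an admin role.
By R30 (it has an expired credential): it has owner permission.
By R31 (it has marker H, it has marker S): it carries a delegation token.
By R32 (it carries flag X1, it has marker S): it is classified as M1.
By R33 (it is sandboxed): it is classified as Y1.
By R34 (it carries flag B, it is elevated): it is tagged T1.
By R35 (it is tagged F): it carries flag S1.
By R4 (it is audited): it meets criterion J1.
By R13 (it is granted, it has an admin role): it is denied.
By R19 (it is denied, it has owner permission, it is in category Z1): it is in state V.
By R23 (it carries flag S1, it is read-only): it meets criterion P.
By R26 (it is classified as M1): it has attribute E1.
By R28 (it meets criterion J1, it is elevated): it is rate-limited.
By R36 (it is tagged E, it has a valid MFA token, it meets criterion P): it has marker Q1.
By R38 (it is in state V, it is tagged G1): it carries flag K.
By R1 (it is rate-limited, it satisfies condition W, it is tagged T1): it has attribute G.
By R3 (it carries a delegation token, it has attribute E1, it has a valid MFA token): it has attribute K1.
By R8 (it has attribute K1, it is classified as Y1): it carries flag L1.
By R27 (it has marker Q1, it carries flag B): it is in state Q.
By R29 (it is in state Q): it requires review.
By R37 (it carries flag K, it carries flag L1): it is classified as J.
By R11 (it is classified as J, it carries flag B): it targets a protected resource.
By R25 (it requires review, it has attribute G): it has marker L.
By R9 (it targets a protected resource, it has marker L): it is logged for compliance.

Yes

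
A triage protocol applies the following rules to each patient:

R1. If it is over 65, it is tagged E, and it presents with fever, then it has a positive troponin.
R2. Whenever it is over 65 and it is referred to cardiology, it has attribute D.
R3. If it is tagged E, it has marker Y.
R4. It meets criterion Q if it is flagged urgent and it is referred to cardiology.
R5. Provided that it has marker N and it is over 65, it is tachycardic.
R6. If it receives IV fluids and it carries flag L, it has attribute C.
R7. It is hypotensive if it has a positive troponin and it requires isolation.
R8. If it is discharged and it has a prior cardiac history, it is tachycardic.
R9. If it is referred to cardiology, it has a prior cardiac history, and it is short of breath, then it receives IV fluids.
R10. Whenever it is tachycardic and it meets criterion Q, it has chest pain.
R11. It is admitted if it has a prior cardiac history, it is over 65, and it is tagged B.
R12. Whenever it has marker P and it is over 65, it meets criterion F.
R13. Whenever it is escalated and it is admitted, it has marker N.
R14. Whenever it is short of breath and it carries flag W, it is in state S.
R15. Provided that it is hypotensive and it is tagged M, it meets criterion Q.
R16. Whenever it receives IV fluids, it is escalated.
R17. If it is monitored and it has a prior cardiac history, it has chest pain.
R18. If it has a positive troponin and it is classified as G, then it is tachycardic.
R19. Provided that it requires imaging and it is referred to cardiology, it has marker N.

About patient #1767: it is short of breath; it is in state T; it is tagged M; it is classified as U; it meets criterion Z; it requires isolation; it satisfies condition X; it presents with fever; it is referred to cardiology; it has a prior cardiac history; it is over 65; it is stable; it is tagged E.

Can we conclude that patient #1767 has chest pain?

No

Forward chaining from the given facts derives: has a positive troponin, has attribute D, has marker Y, is hypotensive, receives IV fluids, meets criterion Q, is escalated.
Rules concluding "it has chest pain": R10 needs "it is tachycardic"; R17 needs "it is monitored" — none of these are established.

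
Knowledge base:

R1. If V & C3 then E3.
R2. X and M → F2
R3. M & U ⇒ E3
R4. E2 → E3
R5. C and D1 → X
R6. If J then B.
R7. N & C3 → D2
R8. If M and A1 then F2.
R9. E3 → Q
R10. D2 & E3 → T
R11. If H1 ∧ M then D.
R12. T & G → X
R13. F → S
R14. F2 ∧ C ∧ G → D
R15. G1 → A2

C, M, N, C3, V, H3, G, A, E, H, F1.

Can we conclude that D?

E3  (by R1: V, C3)
D2  (by R7: N, C3)
T  (by R10: D2, E3)
X  (by R12: T, G)
F2  (by R2: X, M)
D  (by R14: F2, C, G)

Yes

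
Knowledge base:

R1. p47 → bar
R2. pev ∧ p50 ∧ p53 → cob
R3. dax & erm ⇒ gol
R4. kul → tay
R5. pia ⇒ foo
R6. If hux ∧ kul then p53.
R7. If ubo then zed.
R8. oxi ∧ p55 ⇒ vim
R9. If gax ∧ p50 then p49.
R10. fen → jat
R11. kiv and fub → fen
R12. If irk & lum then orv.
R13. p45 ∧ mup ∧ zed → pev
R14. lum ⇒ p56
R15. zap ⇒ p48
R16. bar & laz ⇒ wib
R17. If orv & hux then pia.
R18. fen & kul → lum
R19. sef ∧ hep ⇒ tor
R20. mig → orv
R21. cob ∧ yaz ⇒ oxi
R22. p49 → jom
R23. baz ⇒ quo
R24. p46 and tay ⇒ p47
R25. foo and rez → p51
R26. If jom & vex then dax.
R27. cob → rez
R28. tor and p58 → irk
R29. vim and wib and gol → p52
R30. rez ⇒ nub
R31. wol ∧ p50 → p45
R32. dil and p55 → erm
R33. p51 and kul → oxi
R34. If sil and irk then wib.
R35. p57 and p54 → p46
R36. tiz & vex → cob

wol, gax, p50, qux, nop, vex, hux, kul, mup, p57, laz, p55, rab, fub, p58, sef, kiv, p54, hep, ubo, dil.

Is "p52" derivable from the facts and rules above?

Yes

tay  (by R4: kul)
p53  (by R6: hux, kul)
zed  (by R7: ubo)
p49  (by R9: gax, p50)
fen  (by R11: kiv, fub)
lum  (by R18: fen, kul)
tor  (by R19: sef, hep)
jom  (by R22: p49)
dax  (by R26: jom, vex)
irk  (by R28: tor, p58)
p45  (by R31: wol, p50)
erm  (by R32: dil, p55)
p46  (by R35: p57, p54)
gol  (by R3: dax, erm)
orv  (by R12: irk, lum)
pev  (by R13: p45, mup, zed)
pia  (by R17: orv, hux)
p47  (by R24: p46, tay)
bar  (by R1: p47)
cob  (by R2: pev, p50, p53)
foo  (by R5: pia)
wib  (by R16: bar, laz)
rez  (by R27: cob)
p51  (by R25: foo, rez)
oxi  (by R33: p51, kul)
vim  (by R8: oxi, p55)
p52  (by R29: vim, wib, gol)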